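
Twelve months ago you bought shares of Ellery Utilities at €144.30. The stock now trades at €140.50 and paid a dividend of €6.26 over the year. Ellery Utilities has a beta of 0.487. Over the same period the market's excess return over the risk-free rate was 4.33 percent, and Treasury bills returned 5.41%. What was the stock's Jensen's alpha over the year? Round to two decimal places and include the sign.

Realised HPR = (P1 + D1 − P0) / P0 = (140.50 + 6.26 − 144.30) / 144.30 = 2.46 / 144.30 = 1.7048%
CAPM required = R_f + β·MRP = 5.41% + 0.487 × 4.33% = 7.51871%
α = realised − required = 1.7048% − 7.51871% = -5.81%

-5.81%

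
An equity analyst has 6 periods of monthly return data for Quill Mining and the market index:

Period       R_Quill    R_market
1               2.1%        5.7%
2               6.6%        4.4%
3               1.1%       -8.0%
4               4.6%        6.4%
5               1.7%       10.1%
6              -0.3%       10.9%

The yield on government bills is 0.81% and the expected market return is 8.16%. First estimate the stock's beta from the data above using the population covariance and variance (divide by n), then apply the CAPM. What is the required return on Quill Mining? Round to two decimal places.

Mean R_i = (2.1 + 6.6 + 1.1 + 4.6 + 1.7 − 0.3) / 6 = 2.6333%
Mean R_m = (5.7 + 4.4 − 8.0 + 6.4 + 10.1 + 10.9) / 6 = 4.9167%
Σ(R_i − R̄_i)(R_m − R̄_m) = -2.1333  ⇒  Cov = -2.1333 / 6 = -0.3556
Σ(R_m − R̄_m)² = 232.5883  ⇒  Var(R_m) = 232.5883 / 6 = 38.7647
β = Cov / Var(R_m) = -0.3556 / 38.7647 = -0.0092
MRP = 8.16% − 0.81% = 7.35%
E(R) = R_f + β × MRP = 0.81% + -0.0092 × 7.35% = 0.74%

0.74%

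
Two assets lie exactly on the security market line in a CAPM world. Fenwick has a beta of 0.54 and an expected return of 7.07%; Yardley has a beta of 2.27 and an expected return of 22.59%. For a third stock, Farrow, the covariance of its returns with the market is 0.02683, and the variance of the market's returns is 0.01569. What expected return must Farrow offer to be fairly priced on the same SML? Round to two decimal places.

17.57%

MRP = (22.59% − 7.07%) / (2.27 − 0.54) = 8.9711%
R_f = 7.07% − 0.54 × 8.9711% = 2.2256%
β_Farrow = Cov / Var(R_m) = 0.02683 / 0.01569 = 1.7100
E(R_Farrow) = R_f + β × MRP = 2.2256% + 1.7100 × 8.9711% = 17.57%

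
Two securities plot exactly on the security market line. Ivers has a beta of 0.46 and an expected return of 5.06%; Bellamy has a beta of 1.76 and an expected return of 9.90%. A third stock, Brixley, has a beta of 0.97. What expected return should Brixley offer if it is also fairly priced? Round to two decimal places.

MRP (SML slope) = (9.90% − 5.06%) / (1.76 − 0.46) = 4.84% / 1.30 = 3.7231%
R_f (intercept) = 5.06% − 0.46 × 3.7231% = 3.3474%
E(R_Brixley) = R_f + β × MRP = 3.3474% + 0.97 × 3.7231% = 6.96%

6.96%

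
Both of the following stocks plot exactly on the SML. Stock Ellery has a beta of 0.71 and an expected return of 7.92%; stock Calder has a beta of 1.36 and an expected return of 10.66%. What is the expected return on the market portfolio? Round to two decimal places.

9.14%

Both satisfy E(R) = R_f + β·MRP, so the slope of the SML is
MRP = (10.66% − 7.92%) / (1.36 − 0.71) = 2.74% / 0.65 = 4.2154%
R_f = E(R_Ellery) − β_Ellery·MRP = 7.92% − 0.71 × 4.2154% = 4.9271%
E(R_m) = R_f + MRP = 4.9271% + 4.2154% = 9.14%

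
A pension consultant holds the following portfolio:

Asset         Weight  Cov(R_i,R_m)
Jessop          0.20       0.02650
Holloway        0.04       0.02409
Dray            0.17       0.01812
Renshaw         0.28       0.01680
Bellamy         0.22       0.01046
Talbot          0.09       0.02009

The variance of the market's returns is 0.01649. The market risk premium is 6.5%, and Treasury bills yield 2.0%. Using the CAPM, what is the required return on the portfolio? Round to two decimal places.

β_Jessop = 0.02650 / 0.01649 = 1.6070
β_Holloway = 0.02409 / 0.01649 = 1.4609
β_Dray = 0.01812 / 0.01649 = 1.0988
β_Renshaw = 0.01680 / 0.01649 = 1.0188
β_Bellamy = 0.01046 / 0.01649 = 0.6343
β_Talbot = 0.02009 / 0.01649 = 1.2183
β_P = Σ w_i β_i = 0.20×1.6070 + 0.04×1.4609 + 0.17×1.0988 + 0.28×1.0188 + 0.22×0.6343 + 0.09×1.2183 = 1.1011
E(R_P) = R_f + β_P × MRP = 2.0% + 1.1011 × 6.5% = 9.16%

9.16%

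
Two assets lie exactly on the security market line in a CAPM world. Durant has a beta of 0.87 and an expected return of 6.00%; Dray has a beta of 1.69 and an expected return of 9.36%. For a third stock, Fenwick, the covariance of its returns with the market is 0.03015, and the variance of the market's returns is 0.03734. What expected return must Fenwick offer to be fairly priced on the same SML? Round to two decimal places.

MRP = (9.36% − 6.00%) / (1.69 − 0.87) = 4.0976%
R_f = 6.00% − 0.87 × 4.0976% = 2.4351%
β_Fenwick = Cov / Var(R_m) = 0.03015 / 0.03734 = 0.8074
E(R_Fenwick) = R_f + β × MRP = 2.4351% + 0.8074 × 4.0976% = 5.74%

5.74%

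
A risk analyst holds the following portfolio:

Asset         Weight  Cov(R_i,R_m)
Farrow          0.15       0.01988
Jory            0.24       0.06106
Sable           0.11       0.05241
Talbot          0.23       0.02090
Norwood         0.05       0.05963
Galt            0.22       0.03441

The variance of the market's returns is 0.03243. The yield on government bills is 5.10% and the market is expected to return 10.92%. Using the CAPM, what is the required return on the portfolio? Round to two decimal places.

12.06%

β_Farrow = 0.01988 / 0.03243 = 0.6130
β_Jory = 0.06106 / 0.03243 = 1.8828
β_Sable = 0.05241 / 0.03243 = 1.6161
β_Talbot = 0.02090 / 0.03243 = 0.6445
β_Norwood = 0.05963 / 0.03243 = 1.8387
β_Galt = 0.03441 / 0.03243 = 1.0611
β_P = Σ w_i β_i = 0.15×0.6130 + 0.24×1.8828 + 0.11×1.6161 + 0.23×0.6445 + 0.05×1.8387 + 0.22×1.0611 = 1.1952
MRP = 10.92% − 5.10% = 5.82%
E(R_P) = R_f + β_P × MRP = 5.10% + 1.1952 × 5.82% = 12.06%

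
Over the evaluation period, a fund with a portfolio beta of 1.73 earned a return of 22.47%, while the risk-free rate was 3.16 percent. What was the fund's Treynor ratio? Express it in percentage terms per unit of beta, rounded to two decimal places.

11.16%

Treynor = (R_P − R_f) / β_P = (22.47% − 3.16%) / 1.7300 = 19.31% / 1.7300 = 11.16%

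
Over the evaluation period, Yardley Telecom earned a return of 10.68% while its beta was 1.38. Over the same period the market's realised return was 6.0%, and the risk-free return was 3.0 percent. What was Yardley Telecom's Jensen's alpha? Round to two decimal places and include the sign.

Market excess return = 6.0% − 3.0% = 3.00%
CAPM benchmark = R_f + β(R_m − R_f) = 3.0% + 1.38 × 3.0% = 7.1400%
α = actual − benchmark = 10.68% − 7.1400% = +3.54%

+3.54%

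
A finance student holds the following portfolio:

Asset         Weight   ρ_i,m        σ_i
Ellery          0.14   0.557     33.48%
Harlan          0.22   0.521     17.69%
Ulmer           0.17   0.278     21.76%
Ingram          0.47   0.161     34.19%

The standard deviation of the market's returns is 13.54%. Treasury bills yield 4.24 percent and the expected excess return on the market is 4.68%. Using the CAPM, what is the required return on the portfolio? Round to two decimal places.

7.09%

β_Ellery = 0.557 × 33.48% / 13.54% = 1.3773
β_Harlan = 0.521 × 17.69% / 13.54% = 0.6807
β_Ulmer = 0.278 × 21.76% / 13.54% = 0.4468
β_Ingram = 0.161 × 34.19% / 13.54% = 0.4065
β_P = Σ w_i β_i = 0.14×1.3773 + 0.22×0.6807 + 0.17×0.4468 + 0.47×0.4065 = 0.6096
E(R_P) = R_f + β_P × MRP = 4.24% + 0.6096 × 4.68% = 7.09%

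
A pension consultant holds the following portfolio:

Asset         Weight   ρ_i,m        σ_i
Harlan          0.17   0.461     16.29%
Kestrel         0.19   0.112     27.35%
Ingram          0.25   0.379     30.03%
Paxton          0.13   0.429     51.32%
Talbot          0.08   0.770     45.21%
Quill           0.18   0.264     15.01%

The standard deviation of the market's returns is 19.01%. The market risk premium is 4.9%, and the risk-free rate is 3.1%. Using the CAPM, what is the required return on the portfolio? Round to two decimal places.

5.95%

β_Harlan = 0.461 × 16.29% / 19.01% = 0.3950
β_Kestrel = 0.112 × 27.35% / 19.01% = 0.1611
β_Ingram = 0.379 × 30.03% / 19.01% = 0.5987
β_Paxton = 0.429 × 51.32% / 19.01% = 1.1581
β_Talbot = 0.770 × 45.21% / 19.01% = 1.8312
β_Quill = 0.264 × 15.01% / 19.01% = 0.2085
β_P = Σ w_i β_i = 0.17×0.3950 + 0.19×0.1611 + 0.25×0.5987 + 0.13×1.1581 + 0.08×1.8312 + 0.18×0.2085 = 0.5820
E(R_P) = R_f + β_P × MRP = 3.1% + 0.5820 × 4.9% = 5.95%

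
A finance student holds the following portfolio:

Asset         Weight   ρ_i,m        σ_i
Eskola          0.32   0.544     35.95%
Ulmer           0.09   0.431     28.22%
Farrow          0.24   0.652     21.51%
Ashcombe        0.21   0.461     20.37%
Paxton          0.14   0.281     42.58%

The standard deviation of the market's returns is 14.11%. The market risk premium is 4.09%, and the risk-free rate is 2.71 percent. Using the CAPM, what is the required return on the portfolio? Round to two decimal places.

6.87%

β_Eskola = 0.544 × 35.95% / 14.11% = 1.3860
β_Ulmer = 0.431 × 28.22% / 14.11% = 0.8620
β_Farrow = 0.652 × 21.51% / 14.11% = 0.9939
β_Ashcombe = 0.461 × 20.37% / 14.11% = 0.6655
β_Paxton = 0.281 × 42.58% / 14.11% = 0.8480
β_P = Σ w_i β_i = 0.32×1.3860 + 0.09×0.8620 + 0.24×0.9939 + 0.21×0.6655 + 0.14×0.8480 = 1.0181
E(R_P) = R_f + β_P × MRP = 2.71% + 1.0181 × 4.09% = 6.87%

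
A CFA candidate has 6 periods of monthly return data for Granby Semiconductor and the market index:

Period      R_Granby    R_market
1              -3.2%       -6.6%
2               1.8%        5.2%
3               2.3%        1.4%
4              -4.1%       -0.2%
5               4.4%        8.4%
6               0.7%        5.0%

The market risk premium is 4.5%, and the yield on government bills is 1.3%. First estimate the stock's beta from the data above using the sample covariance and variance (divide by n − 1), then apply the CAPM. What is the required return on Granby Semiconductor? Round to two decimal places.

Mean R_i = (-3.2 + 1.8 + 2.3 − 4.1 + 4.4 + 0.7) / 6 = 0.3167%
Mean R_m = (-6.6 + 5.2 + 1.4 − 0.2 + 8.4 + 5.0) / 6 = 2.2000%
Σ(R_i − R̄_i)(R_m − R̄_m) = 70.8000  ⇒  Cov = 70.8000 / 5 = 14.1600
Σ(R_m − R̄_m)² = 139.1200  ⇒  Var(R_m) = 139.1200 / 5 = 27.8240
β = Cov / Var(R_m) = 14.1600 / 27.8240 = 0.5089
E(R) = R_f + β × MRP = 1.3% + 0.5089 × 4.5% = 3.59%

3.59%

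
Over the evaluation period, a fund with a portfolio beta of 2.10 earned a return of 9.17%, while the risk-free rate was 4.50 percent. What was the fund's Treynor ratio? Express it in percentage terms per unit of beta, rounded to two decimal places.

Treynor = (R_P − R_f) / β_P = (9.17% − 4.50%) / 2.1000 = 4.67% / 2.1000 = 2.22%

2.22%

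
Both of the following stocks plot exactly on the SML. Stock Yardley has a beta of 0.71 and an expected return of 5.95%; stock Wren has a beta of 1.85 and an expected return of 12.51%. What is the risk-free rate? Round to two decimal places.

Both satisfy E(R) = R_f + β·MRP, so the slope of the SML is
MRP = (12.51% − 5.95%) / (1.85 − 0.71) = 6.56% / 1.14 = 5.7544%
R_f = E(R_Yardley) − β_Yardley·MRP = 5.95% − 0.71 × 5.7544% = 1.8644%

1.86%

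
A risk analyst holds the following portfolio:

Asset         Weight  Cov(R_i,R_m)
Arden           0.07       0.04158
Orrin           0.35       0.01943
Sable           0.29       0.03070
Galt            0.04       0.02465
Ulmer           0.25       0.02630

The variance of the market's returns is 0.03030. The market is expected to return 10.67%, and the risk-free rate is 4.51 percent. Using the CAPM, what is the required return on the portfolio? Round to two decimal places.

β_Arden = 0.04158 / 0.03030 = 1.3723
β_Orrin = 0.01943 / 0.03030 = 0.6413
β_Sable = 0.03070 / 0.03030 = 1.0132
β_Galt = 0.02465 / 0.03030 = 0.8135
β_Ulmer = 0.02630 / 0.03030 = 0.8680
β_P = Σ w_i β_i = 0.07×1.3723 + 0.35×0.6413 + 0.29×1.0132 + 0.04×0.8135 + 0.25×0.8680 = 0.8639
MRP = 10.67% − 4.51% = 6.16%
E(R_P) = R_f + β_P × MRP = 4.51% + 0.8639 × 6.16% = 9.83%

9.83%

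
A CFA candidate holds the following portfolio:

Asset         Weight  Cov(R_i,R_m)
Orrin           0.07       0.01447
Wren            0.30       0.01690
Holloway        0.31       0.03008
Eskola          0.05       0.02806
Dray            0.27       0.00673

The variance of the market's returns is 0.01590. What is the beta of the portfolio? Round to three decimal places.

1.172

β_Orrin = 0.01447 / 0.01590 = 0.9101
β_Wren = 0.01690 / 0.01590 = 1.0629
β_Holloway = 0.03008 / 0.01590 = 1.8918
β_Eskola = 0.02806 / 0.01590 = 1.7648
β_Dray = 0.00673 / 0.01590 = 0.4233
β_P = Σ w_i β_i = 0.07×0.9101 + 0.30×1.0629 + 0.31×1.8918 + 0.05×1.7648 + 0.27×0.4233 = 1.1716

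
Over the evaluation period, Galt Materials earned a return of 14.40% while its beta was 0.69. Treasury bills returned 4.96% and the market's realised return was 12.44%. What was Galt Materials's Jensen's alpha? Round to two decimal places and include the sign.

+4.28%

Market excess return = 12.44% − 4.96% = 7.48%
CAPM benchmark = R_f + β(R_m − R_f) = 4.96% + 0.69 × 7.48% = 10.1212%
α = actual − benchmark = 14.40% − 10.1212% = +4.28%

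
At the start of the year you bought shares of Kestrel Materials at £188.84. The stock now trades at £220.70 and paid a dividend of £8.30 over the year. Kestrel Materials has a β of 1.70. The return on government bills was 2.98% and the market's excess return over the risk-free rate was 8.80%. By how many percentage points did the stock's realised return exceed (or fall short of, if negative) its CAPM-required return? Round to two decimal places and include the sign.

+3.33%

Realised HPR = (P1 + D1 − P0) / P0 = (220.70 + 8.30 − 188.84) / 188.84 = 40.16 / 188.84 = 21.2667%
CAPM required = R_f + β·MRP = 2.98% + 1.70 × 8.80% = 17.9400%
α = realised − required = 21.2667% − 17.9400% = +3.33%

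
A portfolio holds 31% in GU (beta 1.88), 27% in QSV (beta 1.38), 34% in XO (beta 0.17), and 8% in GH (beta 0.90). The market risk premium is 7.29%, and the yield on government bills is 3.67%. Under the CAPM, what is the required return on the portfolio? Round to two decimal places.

11.58%

β_P = Σ w_i β_i = 0.31×1.88 + 0.27×1.38 + 0.34×0.17 + 0.08×0.90 = 1.0852
E(R_P) = R_f + β_P × MRP = 3.67% + 1.0852 × 7.29% = 11.58%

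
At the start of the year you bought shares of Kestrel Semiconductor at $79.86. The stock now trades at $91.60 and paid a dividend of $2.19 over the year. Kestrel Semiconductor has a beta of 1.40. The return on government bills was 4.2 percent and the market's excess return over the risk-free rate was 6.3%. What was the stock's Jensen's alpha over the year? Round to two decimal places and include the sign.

Realised HPR = (P1 + D1 − P0) / P0 = (91.60 + 2.19 − 79.86) / 79.86 = 13.93 / 79.86 = 17.4430%
CAPM required = R_f + β·MRP = 4.2% + 1.40 × 6.3% = 13.0200%
α = realised − required = 17.4430% − 13.0200% = +4.42%

+4.42%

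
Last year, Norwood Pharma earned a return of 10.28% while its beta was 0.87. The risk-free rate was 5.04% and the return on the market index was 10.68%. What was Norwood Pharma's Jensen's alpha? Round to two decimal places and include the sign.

+0.33%

Market excess return = 10.68% − 5.04% = 5.64%
CAPM benchmark = R_f + β(R_m − R_f) = 5.04% + 0.87 × 5.64% = 9.9468%
α = actual − benchmark = 10.28% − 9.9468% = +0.33%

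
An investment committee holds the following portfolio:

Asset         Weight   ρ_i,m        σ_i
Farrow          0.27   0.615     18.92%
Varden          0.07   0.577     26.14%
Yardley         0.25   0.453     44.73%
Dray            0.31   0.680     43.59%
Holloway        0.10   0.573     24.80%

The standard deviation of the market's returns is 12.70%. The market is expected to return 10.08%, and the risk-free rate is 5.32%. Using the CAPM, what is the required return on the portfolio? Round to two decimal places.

β_Farrow = 0.615 × 18.92% / 12.70% = 0.9162
β_Varden = 0.577 × 26.14% / 12.70% = 1.1876
β_Yardley = 0.453 × 44.73% / 12.70% = 1.5955
β_Dray = 0.680 × 43.59% / 12.70% = 2.3340
β_Holloway = 0.573 × 24.80% / 12.70% = 1.1189
β_P = Σ w_i β_i = 0.27×0.9162 + 0.07×1.1876 + 0.25×1.5955 + 0.31×2.3340 + 0.10×1.1189 = 1.5648
MRP = 10.08% − 5.32% = 4.76%
E(R_P) = R_f + β_P × MRP = 5.32% + 1.5648 × 4.76% = 12.77%

12.77%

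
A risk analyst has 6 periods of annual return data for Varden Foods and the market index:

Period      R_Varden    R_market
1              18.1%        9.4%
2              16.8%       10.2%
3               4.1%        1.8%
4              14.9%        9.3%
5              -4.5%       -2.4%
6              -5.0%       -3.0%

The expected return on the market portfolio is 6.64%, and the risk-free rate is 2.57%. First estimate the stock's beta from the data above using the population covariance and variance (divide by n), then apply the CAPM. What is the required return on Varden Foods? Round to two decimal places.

9.55%

Mean R_i = (18.1 + 16.8 + 4.1 + 14.9 − 4.5 − 5.0) / 6 = 7.4000%
Mean R_m = (9.4 + 10.2 + 1.8 + 9.3 − 2.4 − 3.0) / 6 = 4.2167%
Σ(R_i − R̄_i)(R_m − R̄_m) = 326.0300  ⇒  Cov = 326.0300 / 6 = 54.3383
Σ(R_m − R̄_m)² = 190.2083  ⇒  Var(R_m) = 190.2083 / 6 = 31.7014
β = Cov / Var(R_m) = 54.3383 / 31.7014 = 1.7141
MRP = 6.64% − 2.57% = 4.07%
E(R) = R_f + β × MRP = 2.57% + 1.7141 × 4.07% = 9.55%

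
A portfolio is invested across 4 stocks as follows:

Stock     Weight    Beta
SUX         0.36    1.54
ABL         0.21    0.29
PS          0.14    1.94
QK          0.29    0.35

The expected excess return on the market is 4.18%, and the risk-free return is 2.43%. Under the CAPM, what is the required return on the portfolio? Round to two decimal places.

6.56%

β_P = Σ w_i β_i = 0.36×1.54 + 0.21×0.29 + 0.14×1.94 + 0.29×0.35 = 0.9884
E(R_P) = R_f + β_P × MRP = 2.43% + 0.9884 × 4.18% = 6.56%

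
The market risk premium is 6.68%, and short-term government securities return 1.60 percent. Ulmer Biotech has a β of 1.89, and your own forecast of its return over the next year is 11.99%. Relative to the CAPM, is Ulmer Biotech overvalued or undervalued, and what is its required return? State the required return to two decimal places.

Required return = R_f + β·MRP = 1.60% + 1.89 × 6.68% = 14.23%
Forecast 11.99% < required 14.23% → the stock plots below the SML → overvalued.

Overvalued; required return 14.23%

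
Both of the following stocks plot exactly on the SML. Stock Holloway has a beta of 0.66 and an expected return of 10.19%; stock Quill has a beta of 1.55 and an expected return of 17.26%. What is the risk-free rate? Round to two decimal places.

Both satisfy E(R) = R_f + β·MRP, so the slope of the SML is
MRP = (17.26% − 10.19%) / (1.55 − 0.66) = 7.07% / 0.89 = 7.9438%
R_f = E(R_Holloway) − β_Holloway·MRP = 10.19% − 0.66 × 7.9438% = 4.9471%

4.95%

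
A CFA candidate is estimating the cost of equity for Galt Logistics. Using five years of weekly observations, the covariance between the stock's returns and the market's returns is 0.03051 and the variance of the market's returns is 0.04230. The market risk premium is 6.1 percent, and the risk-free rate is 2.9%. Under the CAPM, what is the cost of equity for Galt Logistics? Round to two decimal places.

β = Cov(R_i, R_m) / Var(R_m) = 0.03051 / 0.04230 = 0.7213
E(R) = R_f + β × MRP = 2.9% + 0.7213 × 6.1% = 7.30%

7.30%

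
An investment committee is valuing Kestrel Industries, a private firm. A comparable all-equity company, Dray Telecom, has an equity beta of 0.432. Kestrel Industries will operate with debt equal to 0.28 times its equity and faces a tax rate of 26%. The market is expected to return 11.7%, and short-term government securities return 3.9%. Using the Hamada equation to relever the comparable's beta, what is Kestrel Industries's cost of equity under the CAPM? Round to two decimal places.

7.97%

β_L = β_U × [1 + (1 − t)(D/E)] = 0.432 × [1 + (1 − 0.26) × 0.28]
    = 0.432 × [1 + 0.74 × 0.28] = 0.432 × 1.2072 = 0.5215
MRP = 11.7% − 3.9% = 7.80%
E(R) = R_f + β_L × MRP = 3.9% + 0.5215 × 7.8% = 7.97%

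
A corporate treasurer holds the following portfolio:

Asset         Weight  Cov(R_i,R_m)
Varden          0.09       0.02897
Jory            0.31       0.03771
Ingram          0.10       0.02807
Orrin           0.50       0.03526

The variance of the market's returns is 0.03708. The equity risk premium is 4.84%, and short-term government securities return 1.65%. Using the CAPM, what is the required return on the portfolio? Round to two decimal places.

β_Varden = 0.02897 / 0.03708 = 0.7813
β_Jory = 0.03771 / 0.03708 = 1.0170
β_Ingram = 0.02807 / 0.03708 = 0.7570
β_Orrin = 0.03526 / 0.03708 = 0.9509
β_P = Σ w_i β_i = 0.09×0.7813 + 0.31×1.0170 + 0.10×0.7570 + 0.50×0.9509 = 0.9367
E(R_P) = R_f + β_P × MRP = 1.65% + 0.9367 × 4.84% = 6.18%

6.18%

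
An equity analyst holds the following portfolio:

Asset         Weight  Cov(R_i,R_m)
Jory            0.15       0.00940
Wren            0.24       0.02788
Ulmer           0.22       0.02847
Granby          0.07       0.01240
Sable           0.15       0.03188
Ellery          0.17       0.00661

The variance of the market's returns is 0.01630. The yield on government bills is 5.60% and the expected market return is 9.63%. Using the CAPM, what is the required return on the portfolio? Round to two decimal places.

β_Jory = 0.00940 / 0.01630 = 0.5767
β_Wren = 0.02788 / 0.01630 = 1.7104
β_Ulmer = 0.02847 / 0.01630 = 1.7466
β_Granby = 0.01240 / 0.01630 = 0.7607
β_Sable = 0.03188 / 0.01630 = 1.9558
β_Ellery = 0.00661 / 0.01630 = 0.4055
β_P = Σ w_i β_i = 0.15×0.5767 + 0.24×1.7104 + 0.22×1.7466 + 0.07×0.7607 + 0.15×1.9558 + 0.17×0.4055 = 1.2968
MRP = 9.63% − 5.60% = 4.03%
E(R_P) = R_f + β_P × MRP = 5.60% + 1.2968 × 4.03% = 10.83%

10.83%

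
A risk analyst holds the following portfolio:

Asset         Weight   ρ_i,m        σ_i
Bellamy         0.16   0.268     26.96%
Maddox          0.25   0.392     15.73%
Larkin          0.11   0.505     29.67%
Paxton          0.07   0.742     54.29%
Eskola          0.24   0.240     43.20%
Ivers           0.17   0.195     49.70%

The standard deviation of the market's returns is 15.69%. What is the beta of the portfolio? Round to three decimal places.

0.720

β_Bellamy = 0.268 × 26.96% / 15.69% = 0.4605
β_Maddox = 0.392 × 15.73% / 15.69% = 0.3930
β_Larkin = 0.505 × 29.67% / 15.69% = 0.9550
β_Paxton = 0.742 × 54.29% / 15.69% = 2.5674
β_Eskola = 0.240 × 43.20% / 15.69% = 0.6608
β_Ivers = 0.195 × 49.70% / 15.69% = 0.6177
β_P = Σ w_i β_i = 0.16×0.4605 + 0.25×0.3930 + 0.11×0.9550 + 0.07×2.5674 + 0.24×0.6608 + 0.17×0.6177 = 0.7203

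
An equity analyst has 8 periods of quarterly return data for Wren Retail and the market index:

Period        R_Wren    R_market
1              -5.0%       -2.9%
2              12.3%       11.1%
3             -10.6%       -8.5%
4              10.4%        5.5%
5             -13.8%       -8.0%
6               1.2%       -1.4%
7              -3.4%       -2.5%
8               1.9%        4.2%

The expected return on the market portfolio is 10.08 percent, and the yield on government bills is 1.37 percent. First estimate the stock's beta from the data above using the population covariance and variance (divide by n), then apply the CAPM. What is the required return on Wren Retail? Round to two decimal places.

12.73%

Mean R_i = (-5.0 + 12.3 − 10.6 + 10.4 − 13.8 + 1.2 − 3.4 + 1.9) / 8 = -0.8750%
Mean R_m = (-2.9 + 11.1 − 8.5 + 5.5 − 8.0 − 1.4 − 2.5 + 4.2) / 8 = -0.3125%
Σ(R_i − R̄_i)(R_m − R̄_m) = 421.3425  ⇒  Cov = 421.3425 / 8 = 52.6678
Σ(R_m − R̄_m)² = 323.1888  ⇒  Var(R_m) = 323.1888 / 8 = 40.3986
β = Cov / Var(R_m) = 52.6678 / 40.3986 = 1.3037
MRP = 10.08% − 1.37% = 8.71%
E(R) = R_f + β × MRP = 1.37% + 1.3037 × 8.71% = 12.73%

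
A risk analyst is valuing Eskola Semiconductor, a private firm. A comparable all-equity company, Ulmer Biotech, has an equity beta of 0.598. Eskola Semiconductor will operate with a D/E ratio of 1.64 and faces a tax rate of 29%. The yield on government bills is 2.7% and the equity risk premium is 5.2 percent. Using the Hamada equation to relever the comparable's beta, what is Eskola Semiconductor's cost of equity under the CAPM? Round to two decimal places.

9.43%

β_L = β_U × [1 + (1 − t)(D/E)] = 0.598 × [1 + (1 − 0.29) × 1.64]
    = 0.598 × [1 + 0.71 × 1.64] = 0.598 × 2.1644 = 1.2943
E(R) = R_f + β_L × MRP = 2.7% + 1.2943 × 5.2% = 9.43%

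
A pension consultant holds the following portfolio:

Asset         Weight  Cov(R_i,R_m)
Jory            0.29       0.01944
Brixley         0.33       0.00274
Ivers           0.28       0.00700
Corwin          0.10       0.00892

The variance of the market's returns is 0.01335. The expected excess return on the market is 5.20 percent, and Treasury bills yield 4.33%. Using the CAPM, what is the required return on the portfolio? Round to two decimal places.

7.99%

β_Jory = 0.01944 / 0.01335 = 1.4562
β_Brixley = 0.00274 / 0.01335 = 0.2052
β_Ivers = 0.00700 / 0.01335 = 0.5243
β_Corwin = 0.00892 / 0.01335 = 0.6682
β_P = Σ w_i β_i = 0.29×1.4562 + 0.33×0.2052 + 0.28×0.5243 + 0.10×0.6682 = 0.7036
E(R_P) = R_f + β_P × MRP = 4.33% + 0.7036 × 5.20% = 7.99%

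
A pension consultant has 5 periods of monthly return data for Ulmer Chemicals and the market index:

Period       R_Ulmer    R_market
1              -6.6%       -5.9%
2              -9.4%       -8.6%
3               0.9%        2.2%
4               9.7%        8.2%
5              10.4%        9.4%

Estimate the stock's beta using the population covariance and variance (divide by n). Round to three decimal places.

Mean R_i = (-6.6 − 9.4 + 0.9 + 9.7 + 10.4) / 5 = 1.0000%
Mean R_m = (-5.9 − 8.6 + 2.2 + 8.2 + 9.4) / 5 = 1.0600%
Σ(R_i − R̄_i)(R_m − R̄_m) = 293.7600  ⇒  Cov = 293.7600 / 5 = 58.7520
Σ(R_m − R̄_m)² = 263.5920  ⇒  Var(R_m) = 263.5920 / 5 = 52.7184
β = Cov / Var(R_m) = 58.7520 / 52.7184 = 1.1144

1.114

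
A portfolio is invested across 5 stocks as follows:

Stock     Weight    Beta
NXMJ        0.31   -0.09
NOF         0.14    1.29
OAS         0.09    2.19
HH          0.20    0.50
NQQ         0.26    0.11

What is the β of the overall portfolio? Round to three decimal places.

β_P = Σ w_i β_i = 0.31×-0.09 + 0.14×1.29 + 0.09×2.19 + 0.20×0.50 + 0.26×0.11 = 0.4784

0.478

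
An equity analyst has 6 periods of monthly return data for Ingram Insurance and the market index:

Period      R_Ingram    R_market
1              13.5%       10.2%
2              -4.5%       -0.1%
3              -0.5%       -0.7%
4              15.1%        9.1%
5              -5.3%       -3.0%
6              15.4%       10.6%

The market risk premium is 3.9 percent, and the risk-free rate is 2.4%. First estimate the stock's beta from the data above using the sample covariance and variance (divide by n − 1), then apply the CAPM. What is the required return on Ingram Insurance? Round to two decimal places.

Mean R_i = (13.5 − 4.5 − 0.5 + 15.1 − 5.3 + 15.4) / 6 = 5.6167%
Mean R_m = (10.2 − 0.1 − 0.7 + 9.1 − 3.0 + 10.6) / 6 = 4.3500%
Σ(R_i − R̄_i)(R_m − R̄_m) = 308.4550  ⇒  Cov = 308.4550 / 5 = 61.6910
Σ(R_m − R̄_m)² = 195.1750  ⇒  Var(R_m) = 195.1750 / 5 = 39.0350
β = Cov / Var(R_m) = 61.6910 / 39.0350 = 1.5804
E(R) = R_f + β × MRP = 2.4% + 1.5804 × 3.9% = 8.56%

8.56%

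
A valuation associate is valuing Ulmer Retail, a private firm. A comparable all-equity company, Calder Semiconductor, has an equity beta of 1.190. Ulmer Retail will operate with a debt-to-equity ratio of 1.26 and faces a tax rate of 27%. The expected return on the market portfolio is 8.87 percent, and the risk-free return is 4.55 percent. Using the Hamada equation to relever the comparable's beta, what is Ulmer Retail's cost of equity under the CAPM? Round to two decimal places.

14.42%

β_L = β_U × [1 + (1 − t)(D/E)] = 1.190 × [1 + (1 − 0.27) × 1.26]
    = 1.190 × [1 + 0.73 × 1.26] = 1.190 × 1.9198 = 2.2846
MRP = 8.87% − 4.55% = 4.32%
E(R) = R_f + β_L × MRP = 4.55% + 2.2846 × 4.32% = 14.42%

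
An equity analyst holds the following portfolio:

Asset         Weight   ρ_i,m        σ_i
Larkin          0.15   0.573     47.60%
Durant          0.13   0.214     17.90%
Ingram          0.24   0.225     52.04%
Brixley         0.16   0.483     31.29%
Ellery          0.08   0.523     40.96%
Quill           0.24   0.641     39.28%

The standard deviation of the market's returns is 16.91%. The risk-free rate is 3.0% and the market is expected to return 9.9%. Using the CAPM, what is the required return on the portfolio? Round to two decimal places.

10.17%

β_Larkin = 0.573 × 47.60% / 16.91% = 1.6129
β_Durant = 0.214 × 17.90% / 16.91% = 0.2265
β_Ingram = 0.225 × 52.04% / 16.91% = 0.6924
β_Brixley = 0.483 × 31.29% / 16.91% = 0.8937
β_Ellery = 0.523 × 40.96% / 16.91% = 1.2668
β_Quill = 0.641 × 39.28% / 16.91% = 1.4890
β_P = Σ w_i β_i = 0.15×1.6129 + 0.13×0.2265 + 0.24×0.6924 + 0.16×0.8937 + 0.08×1.2668 + 0.24×1.4890 = 1.0393
MRP = 9.9% − 3.0% = 6.90%
E(R_P) = R_f + β_P × MRP = 3.0% + 1.0393 × 6.9% = 10.17%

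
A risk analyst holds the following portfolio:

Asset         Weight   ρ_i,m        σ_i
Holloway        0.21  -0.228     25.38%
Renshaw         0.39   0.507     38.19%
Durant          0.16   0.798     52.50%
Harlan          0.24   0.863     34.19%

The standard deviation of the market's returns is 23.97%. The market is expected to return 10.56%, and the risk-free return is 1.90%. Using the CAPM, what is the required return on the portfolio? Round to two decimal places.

9.17%

β_Holloway = -0.228 × 25.38% / 23.97% = -0.2414
β_Renshaw = 0.507 × 38.19% / 23.97% = 0.8078
β_Durant = 0.798 × 52.50% / 23.97% = 1.7478
β_Harlan = 0.863 × 34.19% / 23.97% = 1.2310
β_P = Σ w_i β_i = 0.21×-0.2414 + 0.39×0.8078 + 0.16×1.7478 + 0.24×1.2310 = 0.8394
MRP = 10.56% − 1.90% = 8.66%
E(R_P) = R_f + β_P × MRP = 1.90% + 0.8394 × 8.66% = 9.17%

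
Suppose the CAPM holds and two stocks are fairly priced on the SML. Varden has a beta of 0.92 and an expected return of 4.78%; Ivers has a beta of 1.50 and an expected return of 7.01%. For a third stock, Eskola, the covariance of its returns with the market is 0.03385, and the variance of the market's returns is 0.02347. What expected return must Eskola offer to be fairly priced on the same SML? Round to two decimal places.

6.79%

MRP = (7.01% − 4.78%) / (1.50 − 0.92) = 3.8448%
R_f = 4.78% − 0.92 × 3.8448% = 1.2428%
β_Eskola = Cov / Var(R_m) = 0.03385 / 0.02347 = 1.4423
E(R_Eskola) = R_f + β × MRP = 1.2428% + 1.4423 × 3.8448% = 6.79%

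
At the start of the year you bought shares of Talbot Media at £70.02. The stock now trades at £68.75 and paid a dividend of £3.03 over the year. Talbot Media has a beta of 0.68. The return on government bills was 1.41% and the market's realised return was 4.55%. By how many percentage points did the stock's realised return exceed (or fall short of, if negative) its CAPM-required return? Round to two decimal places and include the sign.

-1.03%

Realised HPR = (P1 + D1 − P0) / P0 = (68.75 + 3.03 − 70.02) / 70.02 = 1.76 / 70.02 = 2.5136%
MRP = 4.55% − 1.41% = 3.14%
CAPM required = R_f + β·MRP = 1.41% + 0.68 × 3.14% = 3.5452%
α = realised − required = 2.5136% − 3.5452% = -1.03%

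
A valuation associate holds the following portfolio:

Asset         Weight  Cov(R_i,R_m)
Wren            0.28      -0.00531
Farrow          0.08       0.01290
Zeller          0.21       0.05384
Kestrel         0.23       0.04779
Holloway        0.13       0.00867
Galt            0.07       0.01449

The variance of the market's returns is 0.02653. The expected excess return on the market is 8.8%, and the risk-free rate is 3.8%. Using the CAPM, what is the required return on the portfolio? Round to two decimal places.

β_Wren = -0.00531 / 0.02653 = -0.2002
β_Farrow = 0.01290 / 0.02653 = 0.4862
β_Zeller = 0.05384 / 0.02653 = 2.0294
β_Kestrel = 0.04779 / 0.02653 = 1.8014
β_Holloway = 0.00867 / 0.02653 = 0.3268
β_Galt = 0.01449 / 0.02653 = 0.5462
β_P = Σ w_i β_i = 0.28×-0.2002 + 0.08×0.4862 + 0.21×2.0294 + 0.23×1.8014 + 0.13×0.3268 + 0.07×0.5462 = 0.9041
E(R_P) = R_f + β_P × MRP = 3.8% + 0.9041 × 8.8% = 11.76%

11.76%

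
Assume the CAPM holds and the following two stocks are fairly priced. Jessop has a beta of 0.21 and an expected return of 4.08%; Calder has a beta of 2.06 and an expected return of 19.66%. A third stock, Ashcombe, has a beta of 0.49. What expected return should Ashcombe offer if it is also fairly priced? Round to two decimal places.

6.44%

MRP (SML slope) = (19.66% − 4.08%) / (2.06 − 0.21) = 15.58% / 1.85 = 8.4216%
R_f (intercept) = 4.08% − 0.21 × 8.4216% = 2.3115%
E(R_Ashcombe) = R_f + β × MRP = 2.3115% + 0.49 × 8.4216% = 6.44%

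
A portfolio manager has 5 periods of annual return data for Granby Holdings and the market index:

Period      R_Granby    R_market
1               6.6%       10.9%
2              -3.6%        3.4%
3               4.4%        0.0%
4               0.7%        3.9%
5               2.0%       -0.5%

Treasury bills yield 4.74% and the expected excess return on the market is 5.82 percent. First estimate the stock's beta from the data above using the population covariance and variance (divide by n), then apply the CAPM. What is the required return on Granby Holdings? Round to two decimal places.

6.54%

Mean R_i = (6.6 − 3.6 + 4.4 + 0.7 + 2.0) / 5 = 2.0200%
Mean R_m = (10.9 + 3.4 + 0.0 + 3.9 − 0.5) / 5 = 3.5400%
Σ(R_i − R̄_i)(R_m − R̄_m) = 25.6760  ⇒  Cov = 25.6760 / 5 = 5.1352
Σ(R_m − R̄_m)² = 83.1720  ⇒  Var(R_m) = 83.1720 / 5 = 16.6344
β = Cov / Var(R_m) = 5.1352 / 16.6344 = 0.3087
E(R) = R_f + β × MRP = 4.74% + 0.3087 × 5.82% = 6.54%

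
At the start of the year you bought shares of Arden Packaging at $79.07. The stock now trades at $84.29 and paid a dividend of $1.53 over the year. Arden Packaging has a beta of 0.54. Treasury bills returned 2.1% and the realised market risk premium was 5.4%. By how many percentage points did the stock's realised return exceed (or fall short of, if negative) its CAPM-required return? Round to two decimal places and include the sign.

Realised HPR = (P1 + D1 − P0) / P0 = (84.29 + 1.53 − 79.07) / 79.07 = 6.75 / 79.07 = 8.5367%
CAPM required = R_f + β·MRP = 2.1% + 0.54 × 5.4% = 5.0160%
α = realised − required = 8.5367% − 5.0160% = +3.52%

+3.52%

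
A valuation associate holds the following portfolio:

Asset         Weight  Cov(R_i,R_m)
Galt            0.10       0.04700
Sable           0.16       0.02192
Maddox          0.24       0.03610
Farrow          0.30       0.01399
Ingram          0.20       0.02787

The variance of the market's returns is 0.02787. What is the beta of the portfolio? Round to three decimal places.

0.956

β_Galt = 0.04700 / 0.02787 = 1.6864
β_Sable = 0.02192 / 0.02787 = 0.7865
β_Maddox = 0.03610 / 0.02787 = 1.2953
β_Farrow = 0.01399 / 0.02787 = 0.5020
β_Ingram = 0.02787 / 0.02787 = 1.0000
β_P = Σ w_i β_i = 0.10×1.6864 + 0.16×0.7865 + 0.24×1.2953 + 0.30×0.5020 + 0.20×1.0000 = 0.9560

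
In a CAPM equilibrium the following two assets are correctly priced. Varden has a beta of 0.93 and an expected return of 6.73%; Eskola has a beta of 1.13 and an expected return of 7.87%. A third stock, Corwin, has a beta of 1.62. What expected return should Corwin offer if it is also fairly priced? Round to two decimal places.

10.66%

MRP (SML slope) = (7.87% − 6.73%) / (1.13 − 0.93) = 1.14% / 0.20 = 5.7000%
R_f (intercept) = 6.73% − 0.93 × 5.7000% = 1.4290%
E(R_Corwin) = R_f + β × MRP = 1.4290% + 1.62 × 5.7000% = 10.66%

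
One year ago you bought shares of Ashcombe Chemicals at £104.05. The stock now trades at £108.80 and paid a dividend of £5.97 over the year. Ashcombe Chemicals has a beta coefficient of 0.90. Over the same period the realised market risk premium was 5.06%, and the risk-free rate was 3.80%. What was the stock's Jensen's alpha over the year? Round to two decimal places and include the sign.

+1.95%

Realised HPR = (P1 + D1 − P0) / P0 = (108.80 + 5.97 − 104.05) / 104.05 = 10.72 / 104.05 = 10.3027%
CAPM required = R_f + β·MRP = 3.80% + 0.90 × 5.06% = 8.3540%
α = realised − required = 10.3027% − 8.3540% = +1.95%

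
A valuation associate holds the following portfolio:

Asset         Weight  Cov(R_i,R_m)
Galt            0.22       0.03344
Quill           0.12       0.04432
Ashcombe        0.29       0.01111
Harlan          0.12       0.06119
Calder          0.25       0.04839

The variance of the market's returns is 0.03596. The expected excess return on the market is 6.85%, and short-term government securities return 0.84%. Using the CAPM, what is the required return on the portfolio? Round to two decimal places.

7.57%

β_Galt = 0.03344 / 0.03596 = 0.9299
β_Quill = 0.04432 / 0.03596 = 1.2325
β_Ashcombe = 0.01111 / 0.03596 = 0.3090
β_Harlan = 0.06119 / 0.03596 = 1.7016
β_Calder = 0.04839 / 0.03596 = 1.3457
β_P = Σ w_i β_i = 0.22×0.9299 + 0.12×1.2325 + 0.29×0.3090 + 0.12×1.7016 + 0.25×1.3457 = 0.9827
E(R_P) = R_f + β_P × MRP = 0.84% + 0.9827 × 6.85% = 7.57%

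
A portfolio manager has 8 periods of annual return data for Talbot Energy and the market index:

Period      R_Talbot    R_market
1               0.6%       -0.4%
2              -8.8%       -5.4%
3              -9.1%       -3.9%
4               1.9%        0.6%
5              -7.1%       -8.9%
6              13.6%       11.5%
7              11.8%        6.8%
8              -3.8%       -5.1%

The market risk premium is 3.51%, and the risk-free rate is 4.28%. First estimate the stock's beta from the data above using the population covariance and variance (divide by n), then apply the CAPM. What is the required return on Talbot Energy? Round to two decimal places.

Mean R_i = (0.6 − 8.8 − 9.1 + 1.9 − 7.1 + 13.6 + 11.8 − 3.8) / 8 = -0.1125%
Mean R_m = (-0.4 − 5.4 − 3.9 + 0.6 − 8.9 + 11.5 + 6.8 − 5.1) / 8 = -0.6000%
Σ(R_i − R̄_i)(R_m − R̄_m) = 402.5800  ⇒  Cov = 402.5800 / 8 = 50.3225
Σ(R_m − R̄_m)² = 325.7200  ⇒  Var(R_m) = 325.7200 / 8 = 40.7150
β = Cov / Var(R_m) = 50.3225 / 40.7150 = 1.2360
E(R) = R_f + β × MRP = 4.28% + 1.2360 × 3.51% = 8.62%

8.62%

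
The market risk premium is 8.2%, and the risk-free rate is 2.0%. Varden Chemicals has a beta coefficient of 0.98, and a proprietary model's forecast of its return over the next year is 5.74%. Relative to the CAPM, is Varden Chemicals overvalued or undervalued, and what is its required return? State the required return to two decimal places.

Overvalued; required return 10.04%

Required return = R_f + β·MRP = 2.0% + 0.98 × 8.2% = 10.04%
Forecast 5.74% < required 10.04% → the stock plots below the SML → overvalued.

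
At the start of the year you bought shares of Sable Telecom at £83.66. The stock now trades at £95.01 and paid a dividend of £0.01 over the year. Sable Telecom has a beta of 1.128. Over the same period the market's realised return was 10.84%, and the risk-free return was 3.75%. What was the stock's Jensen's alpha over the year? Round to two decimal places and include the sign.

Realised HPR = (P1 + D1 − P0) / P0 = (95.01 + 0.01 − 83.66) / 83.66 = 11.36 / 83.66 = 13.5788%
MRP = 10.84% − 3.75% = 7.09%
CAPM required = R_f + β·MRP = 3.75% + 1.128 × 7.09% = 11.74752%
α = realised − required = 13.5788% − 11.74752% = +1.83%

+1.83%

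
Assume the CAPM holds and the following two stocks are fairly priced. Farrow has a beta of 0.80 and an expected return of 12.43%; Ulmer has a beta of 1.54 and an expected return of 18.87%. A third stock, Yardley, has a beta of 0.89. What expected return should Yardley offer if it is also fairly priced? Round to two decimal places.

MRP (SML slope) = (18.87% − 12.43%) / (1.54 − 0.80) = 6.44% / 0.74 = 8.7027%
R_f (intercept) = 12.43% − 0.80 × 8.7027% = 5.4678%
E(R_Yardley) = R_f + β × MRP = 5.4678% + 0.89 × 8.7027% = 13.21%

13.21%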